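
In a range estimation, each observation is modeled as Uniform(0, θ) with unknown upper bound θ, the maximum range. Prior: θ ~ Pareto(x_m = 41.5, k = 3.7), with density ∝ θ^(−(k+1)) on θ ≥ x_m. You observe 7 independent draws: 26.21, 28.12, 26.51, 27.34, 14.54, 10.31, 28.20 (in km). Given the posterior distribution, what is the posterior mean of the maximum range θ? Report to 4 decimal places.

45.7784

A Pareto(scale x_m, shape k) prior on the upper bound θ of Uniform(0, θ) is conjugate: posterior is Pareto(max(x_m, max xᵢ), k + n).
Sample maximum = 28.20; prior scale x_m = 41.5 → posterior scale = max = 41.50.
Posterior shape = 3.7 + 7 = 10.7.
E[θ|data] = k·x_m/(k−1) = 10.7·41.50/9.7 = 45.7784.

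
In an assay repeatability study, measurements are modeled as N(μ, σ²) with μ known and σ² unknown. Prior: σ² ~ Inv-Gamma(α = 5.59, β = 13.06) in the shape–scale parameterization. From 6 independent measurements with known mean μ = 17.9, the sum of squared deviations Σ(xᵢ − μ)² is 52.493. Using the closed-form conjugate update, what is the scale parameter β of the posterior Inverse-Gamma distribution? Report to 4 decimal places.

With known mean μ and an Inverse-Gamma(α, β) prior on σ², the Normal likelihood is conjugate: posterior is Inv-Gamma(α + n/2, β + Σ(xᵢ−μ)²/2).
Posterior: Inv-Gamma(5.59 + 6/2, 13.06 + 52.493/2) = Inv-Gamma(8.59, 39.3065).
Posterior β = 39.3065.

39.3065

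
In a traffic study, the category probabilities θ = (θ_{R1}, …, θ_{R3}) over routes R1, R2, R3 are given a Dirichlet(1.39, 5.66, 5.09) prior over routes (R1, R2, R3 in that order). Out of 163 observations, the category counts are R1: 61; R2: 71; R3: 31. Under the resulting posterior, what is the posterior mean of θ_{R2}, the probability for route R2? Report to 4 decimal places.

The Dirichlet prior is conjugate to the Multinomial likelihood: each posterior αⱼ = prior αⱼ + observed count nⱼ.
Posterior concentration: (62.39, 76.66, 36.09), total = 175.14.
E[θ_{R2}|data] = α_{R2}/Σα = 76.66/175.14 = 0.4377.

0.4377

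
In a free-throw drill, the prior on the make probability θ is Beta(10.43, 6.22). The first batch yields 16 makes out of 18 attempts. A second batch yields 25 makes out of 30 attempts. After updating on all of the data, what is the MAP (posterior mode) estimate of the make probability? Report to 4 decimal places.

0.8049

The Beta prior is conjugate to a Binomial/Bernoulli likelihood; the update adds successes to α and failures to β.
After batch 1: Beta(10.43+16, 6.22+2) = Beta(26.43, 8.22).
After batch 2: Beta(26.43+25, 8.22+5) = Beta(51.43, 13.22).
Mode of Beta(a,b) for a,b>1 is (a−1)/(a+b−2) = 50.43/62.65 = 0.8049.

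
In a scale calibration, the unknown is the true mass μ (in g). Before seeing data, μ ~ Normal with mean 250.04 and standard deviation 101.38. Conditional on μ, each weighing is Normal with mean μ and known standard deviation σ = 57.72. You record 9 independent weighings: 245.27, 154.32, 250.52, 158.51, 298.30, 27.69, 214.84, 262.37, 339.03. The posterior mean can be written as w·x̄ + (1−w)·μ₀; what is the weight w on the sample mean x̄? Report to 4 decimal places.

For Normal data with known variance σ², a Normal(μ₀, σ₀²) prior on μ is conjugate. Posterior precision = 1/σ₀² + n/σ²; posterior mean is the precision-weighted average of μ₀ and x̄.
σ₀² = 101.38² = 10277.9044, σ² = 57.72² = 3331.5984. Prior precision 1/σ₀² = 1/10277.9044; data precision n/σ² = 9/3331.5984.
w = (n/σ²)/(1/σ₀² + n/σ²) = n·σ₀²/(σ² + n·σ₀²) = 9·10277.9044/(3331.5984 + 9·10277.9044) = 92501.1396/95832.738 = 0.9652.

0.9652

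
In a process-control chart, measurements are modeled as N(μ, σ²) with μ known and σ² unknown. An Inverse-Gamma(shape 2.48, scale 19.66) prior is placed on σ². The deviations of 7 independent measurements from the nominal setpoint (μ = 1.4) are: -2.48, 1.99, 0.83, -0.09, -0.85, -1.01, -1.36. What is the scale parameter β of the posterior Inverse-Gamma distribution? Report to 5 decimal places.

26.85985

With known mean μ and an Inverse-Gamma(α, β) prior on σ², the Normal likelihood is conjugate: posterior is Inv-Gamma(α + n/2, β + Σ(xᵢ−μ)²/2).
Σ(xᵢ−μ)² = (-2.48)² + (1.99)² + (0.83)² + (-0.09)² + (-0.85)² + (-1.01)² + (-1.36)² = 14.3997.
Posterior: Inv-Gamma(2.48 + 7/2, 19.66 + 14.3997/2) = Inv-Gamma(5.98, 26.85985).
Posterior β = 26.85985.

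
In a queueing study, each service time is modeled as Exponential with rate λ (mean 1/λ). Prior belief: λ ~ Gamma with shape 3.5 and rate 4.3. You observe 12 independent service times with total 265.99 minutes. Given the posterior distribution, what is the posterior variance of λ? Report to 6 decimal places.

With a Gamma(shape α, rate β) prior on the exponential rate λ, the posterior after n observations with total T = Σxᵢ is Gamma(α+n, β+T).
Posterior: Gamma(3.5+12, 4.3+265.99) = Gamma(15.5, 270.29).
Var = α/β² = 0.000212.

0.000212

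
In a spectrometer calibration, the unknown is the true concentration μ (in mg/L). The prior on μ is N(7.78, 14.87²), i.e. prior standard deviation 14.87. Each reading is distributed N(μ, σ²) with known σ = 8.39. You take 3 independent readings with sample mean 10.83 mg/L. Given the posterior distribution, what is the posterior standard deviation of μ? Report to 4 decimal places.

4.6058

For Normal data with known variance σ², a Normal(μ₀, σ₀²) prior on μ is conjugate. Posterior precision = 1/σ₀² + n/σ²; posterior mean is the precision-weighted average of μ₀ and x̄.
σ₀² = 14.87² = 221.1169, σ² = 8.39² = 70.3921; σ² + n·σ₀² = 70.3921 + 3·221.1169 = 733.7428.
Posterior precision = 1/σ₀² + n/σ² = 1/221.1169 + 3/70.3921 = (σ² + n·σ₀²)/(σ₀²σ²) = 733.7428/(221.1169·70.3921); posterior variance σₙ² = σ₀²σ²/(σ² + n·σ₀²) = 221.1169·70.3921/733.7428 = 21.212996.
Posterior SD = √σₙ² = √(221.1169·70.3921/733.7428) = 4.6058.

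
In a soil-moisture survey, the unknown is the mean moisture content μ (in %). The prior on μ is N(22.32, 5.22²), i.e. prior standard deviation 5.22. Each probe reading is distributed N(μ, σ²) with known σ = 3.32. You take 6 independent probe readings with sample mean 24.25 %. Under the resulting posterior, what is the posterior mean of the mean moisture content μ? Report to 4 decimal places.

For Normal data with known variance σ², a Normal(μ₀, σ₀²) prior on μ is conjugate. Posterior precision = 1/σ₀² + n/σ²; posterior mean is the precision-weighted average of μ₀ and x̄.
n·x̄ = 6·24.25 = 145.5.
σ₀² = 5.22² = 27.2484, σ² = 3.32² = 11.0224; σ² + n·σ₀² = 11.0224 + 6·27.2484 = 174.5128.
Posterior mean = (μ₀/σ₀² + n·x̄/σ²)/(1/σ₀² + n/σ²) = (σ²·μ₀ + σ₀²·n·x̄)/(σ² + n·σ₀²) = (11.0224·22.32 + 27.2484·145.5)/174.5128 = 4210.662168/174.5128 = 24.1281.

24.1281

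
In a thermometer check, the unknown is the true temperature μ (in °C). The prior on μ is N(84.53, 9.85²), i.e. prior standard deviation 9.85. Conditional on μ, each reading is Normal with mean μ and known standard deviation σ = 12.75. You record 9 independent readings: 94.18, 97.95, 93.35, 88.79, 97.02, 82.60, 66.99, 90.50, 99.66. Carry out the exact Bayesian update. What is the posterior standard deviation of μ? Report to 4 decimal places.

3.9023

For Normal data with known variance σ², a Normal(μ₀, σ₀²) prior on μ is conjugate. Posterior precision = 1/σ₀² + n/σ²; posterior mean is the precision-weighted average of μ₀ and x̄.
σ₀² = 9.85² = 97.0225, σ² = 12.75² = 162.5625; σ² + n·σ₀² = 162.5625 + 9·97.0225 = 1035.765.
Posterior precision = 1/σ₀² + n/σ² = 1/97.0225 + 9/162.5625 = (σ² + n·σ₀²)/(σ₀²σ²) = 1035.765/(97.0225·162.5625); posterior variance σₙ² = σ₀²σ²/(σ² + n·σ₀²) = 97.0225·162.5625/1035.765 = 15.227605.
Posterior SD = √σₙ² = √(97.0225·162.5625/1035.765) = 3.9023.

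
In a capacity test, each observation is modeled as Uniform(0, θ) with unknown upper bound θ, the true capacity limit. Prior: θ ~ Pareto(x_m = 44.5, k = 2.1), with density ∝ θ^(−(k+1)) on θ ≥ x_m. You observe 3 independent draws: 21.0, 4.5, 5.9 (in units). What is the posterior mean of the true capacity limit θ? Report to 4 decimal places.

55.3537

A Pareto(scale x_m, shape k) prior on the upper bound θ of Uniform(0, θ) is conjugate: posterior is Pareto(max(x_m, max xᵢ), k + n).
Sample maximum = 21.0; prior scale x_m = 44.5 → posterior scale = max = 44.5.
Posterior shape = 2.1 + 3 = 5.1.
E[θ|data] = k·x_m/(k−1) = 5.1·44.5/4.1 = 55.3537.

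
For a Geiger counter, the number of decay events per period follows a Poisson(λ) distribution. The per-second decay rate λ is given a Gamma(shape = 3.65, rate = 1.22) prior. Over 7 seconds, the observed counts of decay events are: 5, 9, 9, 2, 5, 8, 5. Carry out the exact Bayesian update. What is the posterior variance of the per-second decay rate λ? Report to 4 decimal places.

0.6904

With a Gamma(shape α, rate β) prior, the Poisson likelihood is conjugate: the posterior is Gamma(α + ΣXᵢ, β + n).
Sum of counts S = 43 over n = 7 seconds.
Posterior: Gamma(α+S, β+n) = Gamma(3.65+43, 1.22+7) = Gamma(46.65, 8.22).
Var = α/β² = 46.65/8.22² = 0.6904.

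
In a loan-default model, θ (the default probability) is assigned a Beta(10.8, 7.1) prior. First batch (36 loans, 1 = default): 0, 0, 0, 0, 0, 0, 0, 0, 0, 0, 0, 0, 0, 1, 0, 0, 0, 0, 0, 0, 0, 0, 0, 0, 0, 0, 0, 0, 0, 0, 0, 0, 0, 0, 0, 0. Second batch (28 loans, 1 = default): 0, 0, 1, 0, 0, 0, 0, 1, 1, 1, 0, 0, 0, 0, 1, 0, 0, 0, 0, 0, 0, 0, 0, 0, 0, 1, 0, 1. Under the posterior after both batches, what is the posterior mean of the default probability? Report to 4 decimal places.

0.2295

The Beta prior is conjugate to a Binomial/Bernoulli likelihood; the update adds successes to α and failures to β.
After batch 1: Beta(10.8+1, 7.1+35) = Beta(11.8, 42.1).
After batch 2: Beta(11.8+7, 42.1+21) = Beta(18.8, 63.1).
Posterior mean = α/(α+β) = 18.8/81.9 = 0.2295.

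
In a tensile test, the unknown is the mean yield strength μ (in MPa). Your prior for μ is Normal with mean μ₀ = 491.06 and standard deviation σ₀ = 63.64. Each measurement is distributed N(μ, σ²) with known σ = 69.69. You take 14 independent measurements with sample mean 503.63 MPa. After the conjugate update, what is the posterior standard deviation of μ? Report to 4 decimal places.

For Normal data with known variance σ², a Normal(μ₀, σ₀²) prior on μ is conjugate. Posterior precision = 1/σ₀² + n/σ²; posterior mean is the precision-weighted average of μ₀ and x̄.
σ₀² = 63.64² = 4050.0496, σ² = 69.69² = 4856.6961; σ² + n·σ₀² = 4856.6961 + 14·4050.0496 = 61557.3905.
Posterior precision = 1/σ₀² + n/σ² = 1/4050.0496 + 14/4856.6961 = (σ² + n·σ₀²)/(σ₀²σ²) = 61557.3905/(4050.0496·4856.6961); posterior variance σₙ² = σ₀²σ²/(σ² + n·σ₀²) = 4050.0496·4856.6961/61557.3905 = 319.536938.
Posterior SD = √σₙ² = √(4050.0496·4856.6961/61557.3905) = 17.8756.

17.8756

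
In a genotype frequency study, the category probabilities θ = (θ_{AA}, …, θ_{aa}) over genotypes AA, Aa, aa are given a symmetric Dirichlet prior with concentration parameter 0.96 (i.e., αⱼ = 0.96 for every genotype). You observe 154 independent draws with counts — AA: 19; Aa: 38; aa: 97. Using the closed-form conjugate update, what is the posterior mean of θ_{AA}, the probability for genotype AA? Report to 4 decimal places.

The Dirichlet prior is conjugate to the Multinomial likelihood: each posterior αⱼ = prior αⱼ + observed count nⱼ.
Posterior concentration: (19.96, 38.96, 97.96), total = 156.88.
E[θ_{AA}|data] = α_{AA}/Σα = 19.96/156.88 = 0.1272.

0.1272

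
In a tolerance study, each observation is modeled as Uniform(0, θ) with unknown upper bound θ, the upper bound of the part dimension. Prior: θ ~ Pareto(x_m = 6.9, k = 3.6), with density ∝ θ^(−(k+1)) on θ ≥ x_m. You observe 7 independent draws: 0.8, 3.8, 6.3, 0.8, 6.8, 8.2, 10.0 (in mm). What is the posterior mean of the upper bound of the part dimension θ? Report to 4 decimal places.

11.0417

A Pareto(scale x_m, shape k) prior on the upper bound θ of Uniform(0, θ) is conjugate: posterior is Pareto(max(x_m, max xᵢ), k + n).
Sample maximum = 10.0; prior scale x_m = 6.9 → posterior scale = max = 10.0.
Posterior shape = 3.6 + 7 = 10.6.
E[θ|data] = k·x_m/(k−1) = 10.6·10.0/9.6 = 11.0417.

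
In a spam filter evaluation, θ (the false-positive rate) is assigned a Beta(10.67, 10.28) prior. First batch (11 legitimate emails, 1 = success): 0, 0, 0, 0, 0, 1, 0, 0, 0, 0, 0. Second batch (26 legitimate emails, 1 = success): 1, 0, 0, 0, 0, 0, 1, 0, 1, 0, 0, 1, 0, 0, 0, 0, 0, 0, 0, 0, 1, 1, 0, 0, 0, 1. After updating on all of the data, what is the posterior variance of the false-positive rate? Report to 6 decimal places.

0.003704

The Beta prior is conjugate to a Binomial/Bernoulli likelihood; the update adds successes to α and failures to β.
After batch 1: Beta(10.67+1, 10.28+10) = Beta(11.67, 20.28).
After batch 2: Beta(11.67+7, 20.28+19) = Beta(18.67, 39.28).
Var = αβ/((α+β)²(α+β+1)) = 18.67·39.28/(57.95²·58.95) = 0.003704.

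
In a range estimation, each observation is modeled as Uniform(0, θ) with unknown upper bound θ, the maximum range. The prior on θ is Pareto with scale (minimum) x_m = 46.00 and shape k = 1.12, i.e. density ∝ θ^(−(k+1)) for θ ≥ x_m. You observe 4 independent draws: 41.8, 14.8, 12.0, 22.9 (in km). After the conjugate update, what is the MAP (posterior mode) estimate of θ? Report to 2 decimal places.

A Pareto(scale x_m, shape k) prior on the upper bound θ of Uniform(0, θ) is conjugate: posterior is Pareto(max(x_m, max xᵢ), k + n).
Sample maximum = 41.8; prior scale x_m = 46.00 → posterior scale = max = 46.00.
Posterior shape = 1.12 + 4 = 5.12.
The Pareto density is decreasing on [x_m, ∞), so the mode is x_m = 46.00.

46.00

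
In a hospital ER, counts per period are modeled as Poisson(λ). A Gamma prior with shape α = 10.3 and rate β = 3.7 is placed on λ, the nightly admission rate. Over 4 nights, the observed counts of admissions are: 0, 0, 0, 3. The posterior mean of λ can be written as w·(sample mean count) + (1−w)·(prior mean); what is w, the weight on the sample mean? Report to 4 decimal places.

With a Gamma(shape α, rate β) prior, the Poisson likelihood is conjugate: the posterior is Gamma(α + ΣXᵢ, β + n).
Posterior mean = (α₀+S)/(β₀+n) = [n/(β₀+n)]·(S/n) + [β₀/(β₀+n)]·(α₀/β₀), so only n and β₀ enter the weight.
Weight on data w = n/(β₀+n) = 4/(3.7+4) = 4/7.7 = 0.5195.

0.5195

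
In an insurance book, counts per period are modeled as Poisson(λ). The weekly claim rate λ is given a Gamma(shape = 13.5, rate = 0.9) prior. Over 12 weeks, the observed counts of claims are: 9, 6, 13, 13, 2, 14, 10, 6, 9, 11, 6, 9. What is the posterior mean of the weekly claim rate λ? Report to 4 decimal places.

With a Gamma(shape α, rate β) prior, the Poisson likelihood is conjugate: the posterior is Gamma(α + ΣXᵢ, β + n).
Sum of counts S = 108 over n = 12 weeks.
Posterior: Gamma(α+S, β+n) = Gamma(13.5+108, 0.9+12) = Gamma(121.5, 12.9).
Posterior mean = α/β = 121.5/12.9 = 9.4186.

9.4186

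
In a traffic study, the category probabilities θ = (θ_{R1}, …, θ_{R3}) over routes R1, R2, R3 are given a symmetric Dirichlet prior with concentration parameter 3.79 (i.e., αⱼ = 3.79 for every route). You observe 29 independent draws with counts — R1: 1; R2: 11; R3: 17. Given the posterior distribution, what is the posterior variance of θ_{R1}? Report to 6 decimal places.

0.002528

The Dirichlet prior is conjugate to the Multinomial likelihood: each posterior αⱼ = prior αⱼ + observed count nⱼ.
Posterior concentration: (4.79, 14.79, 20.79), total = 40.37.
Var[θ_j] = α_j(Σα−α_j)/((Σα)²(Σα+1)) = 4.79·35.58/(40.37²·41.37) = 0.002528.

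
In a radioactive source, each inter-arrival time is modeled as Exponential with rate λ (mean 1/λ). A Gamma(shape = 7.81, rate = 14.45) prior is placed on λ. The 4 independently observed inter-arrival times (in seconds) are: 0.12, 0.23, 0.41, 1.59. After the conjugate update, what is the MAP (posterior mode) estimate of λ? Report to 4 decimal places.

With a Gamma(shape α, rate β) prior on the exponential rate λ, the posterior after n observations with total T = Σxᵢ is Gamma(α+n, β+T).
Sum of observations T = 2.35 seconds; n = 4.
Posterior: Gamma(7.81+4, 14.45+2.35) = Gamma(11.81, 16.80).
Mode = (α−1)/β = 0.6435.

0.6435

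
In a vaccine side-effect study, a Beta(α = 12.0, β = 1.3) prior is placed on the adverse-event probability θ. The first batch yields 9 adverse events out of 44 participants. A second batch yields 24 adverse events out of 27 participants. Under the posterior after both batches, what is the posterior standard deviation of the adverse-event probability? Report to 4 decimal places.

0.0540

The Beta prior is conjugate to a Binomial/Bernoulli likelihood; the update adds successes to α and failures to β.
After batch 1: Beta(12.0+9, 1.3+35) = Beta(21.0, 36.3).
After batch 2: Beta(21.0+24, 36.3+3) = Beta(45.0, 39.3).
Var = αβ/((α+β)²(α+β+1)) = 45.0·39.3/(84.3²·85.3) = 0.00291743; SD = √0.00291743 = 0.0540.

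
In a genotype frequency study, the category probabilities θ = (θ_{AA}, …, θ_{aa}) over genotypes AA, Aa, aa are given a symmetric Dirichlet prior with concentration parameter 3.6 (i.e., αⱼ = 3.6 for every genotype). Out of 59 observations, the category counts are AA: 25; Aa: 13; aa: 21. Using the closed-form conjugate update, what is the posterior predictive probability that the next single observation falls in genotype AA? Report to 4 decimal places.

0.4097

The Dirichlet prior is conjugate to the Multinomial likelihood: each posterior αⱼ = prior αⱼ + observed count nⱼ.
Posterior concentration: (28.6, 16.6, 24.6), total = 69.8.
P(next = AA | data) = α_{AA}/Σα = 0.4097.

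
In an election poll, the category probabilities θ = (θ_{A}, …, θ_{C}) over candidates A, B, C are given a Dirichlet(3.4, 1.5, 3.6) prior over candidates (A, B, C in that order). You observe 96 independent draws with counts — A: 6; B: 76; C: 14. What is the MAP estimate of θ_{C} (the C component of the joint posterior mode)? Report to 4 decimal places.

0.1635

The Dirichlet prior is conjugate to the Multinomial likelihood: each posterior αⱼ = prior αⱼ + observed count nⱼ.
Posterior concentration: (9.4, 77.5, 17.6), total = 104.5.
Joint mode component: (α_{C}−1)/(Σα−K) = 16.6/101.5 = 0.1635.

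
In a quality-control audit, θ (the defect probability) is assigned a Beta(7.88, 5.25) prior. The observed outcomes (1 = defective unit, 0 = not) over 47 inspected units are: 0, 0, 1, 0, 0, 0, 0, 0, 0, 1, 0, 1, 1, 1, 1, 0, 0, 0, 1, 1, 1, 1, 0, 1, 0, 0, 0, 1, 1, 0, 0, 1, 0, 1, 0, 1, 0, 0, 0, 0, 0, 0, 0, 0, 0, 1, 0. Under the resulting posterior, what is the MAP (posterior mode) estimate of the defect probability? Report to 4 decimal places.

0.4108

The Beta prior is conjugate to a Binomial/Bernoulli likelihood; the update adds successes to α and failures to β.
Posterior: Beta(α+k, β+n−k) = Beta(7.88+17, 5.25+30) = Beta(24.88, 35.25).
Mode of Beta(a,b) for a,b>1 is (a−1)/(a+b−2) = 23.88/58.13 = 0.4108.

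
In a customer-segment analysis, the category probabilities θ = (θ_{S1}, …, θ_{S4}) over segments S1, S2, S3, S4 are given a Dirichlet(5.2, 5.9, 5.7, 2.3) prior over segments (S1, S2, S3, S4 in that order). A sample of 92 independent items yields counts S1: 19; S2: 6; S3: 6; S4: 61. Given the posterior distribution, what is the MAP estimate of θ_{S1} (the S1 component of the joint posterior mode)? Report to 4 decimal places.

The Dirichlet prior is conjugate to the Multinomial likelihood: each posterior αⱼ = prior αⱼ + observed count nⱼ.
Posterior concentration: (24.2, 11.9, 11.7, 63.3), total = 111.1.
Joint mode component: (α_{S1}−1)/(Σα−K) = 23.2/107.1 = 0.2166.

0.2166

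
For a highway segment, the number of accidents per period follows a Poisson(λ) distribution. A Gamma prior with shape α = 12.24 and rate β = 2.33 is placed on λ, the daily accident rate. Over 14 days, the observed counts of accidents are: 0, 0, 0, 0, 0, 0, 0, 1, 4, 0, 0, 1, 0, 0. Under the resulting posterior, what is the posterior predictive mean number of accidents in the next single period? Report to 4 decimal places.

With a Gamma(shape α, rate β) prior, the Poisson likelihood is conjugate: the posterior is Gamma(α + ΣXᵢ, β + n).
Sum of counts S = 6 over n = 14 days.
Posterior: Gamma(α+S, β+n) = Gamma(12.24+6, 2.33+14) = Gamma(18.24, 16.33).
The predictive distribution for one future period is NegBinom with mean α/β = 1.1170.

1.1170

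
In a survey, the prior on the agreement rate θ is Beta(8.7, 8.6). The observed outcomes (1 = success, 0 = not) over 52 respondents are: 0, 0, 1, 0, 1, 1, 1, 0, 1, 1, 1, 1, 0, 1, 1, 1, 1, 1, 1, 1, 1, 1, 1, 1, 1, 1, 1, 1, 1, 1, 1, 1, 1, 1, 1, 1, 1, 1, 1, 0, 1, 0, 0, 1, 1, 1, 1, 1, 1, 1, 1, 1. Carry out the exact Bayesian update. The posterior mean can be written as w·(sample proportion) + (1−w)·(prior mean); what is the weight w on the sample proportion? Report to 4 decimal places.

0.7504

The Beta prior is conjugate to a Binomial/Bernoulli likelihood; the update adds successes to α and failures to β.
Posterior mean = (α₀+k)/(α₀+β₀+n) = [n/(α₀+β₀+n)]·(k/n) + [(α₀+β₀)/(α₀+β₀+n)]·α₀/(α₀+β₀), so only n and the prior enter the weight.
The weight on the data is w = n/(α₀+β₀+n) = 52/(8.7+8.6+52) = 52/69.3 = 0.7504.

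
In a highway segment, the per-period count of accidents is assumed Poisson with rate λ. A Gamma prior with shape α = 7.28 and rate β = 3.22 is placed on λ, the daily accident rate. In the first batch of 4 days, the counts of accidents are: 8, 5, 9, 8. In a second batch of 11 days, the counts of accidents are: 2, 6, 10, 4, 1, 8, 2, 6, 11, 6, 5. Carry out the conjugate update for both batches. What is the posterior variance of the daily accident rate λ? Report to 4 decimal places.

0.2961

With a Gamma(shape α, rate β) prior, the Poisson likelihood is conjugate: the posterior is Gamma(α + ΣXᵢ, β + n).
Batch 1: sum of counts S = 30 over n = 4 days.
After batch 1: Gamma(α+S, β+n) = Gamma(7.28+30, 3.22+4) = Gamma(37.28, 7.22).
Batch 2: sum of counts S = 61 over n = 11 days.
After batch 2: Gamma(α+S, β+n) = Gamma(37.28+61, 7.22+11) = Gamma(98.28, 18.22).
Var = α/β² = 98.28/18.22² = 0.2961.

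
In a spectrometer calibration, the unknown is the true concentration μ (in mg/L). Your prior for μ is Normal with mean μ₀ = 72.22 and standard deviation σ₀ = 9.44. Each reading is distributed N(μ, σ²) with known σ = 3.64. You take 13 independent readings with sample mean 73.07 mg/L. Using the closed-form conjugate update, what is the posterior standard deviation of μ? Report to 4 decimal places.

1.0038

For Normal data with known variance σ², a Normal(μ₀, σ₀²) prior on μ is conjugate. Posterior precision = 1/σ₀² + n/σ²; posterior mean is the precision-weighted average of μ₀ and x̄.
σ₀² = 9.44² = 89.1136, σ² = 3.64² = 13.2496; σ² + n·σ₀² = 13.2496 + 13·89.1136 = 1171.7264.
Posterior precision = 1/σ₀² + n/σ² = 1/89.1136 + 13/13.2496 = (σ² + n·σ₀²)/(σ₀²σ²) = 1171.7264/(89.1136·13.2496); posterior variance σₙ² = σ₀²σ²/(σ² + n·σ₀²) = 89.1136·13.2496/1171.7264 = 1.007675.
Posterior SD = √σₙ² = √(89.1136·13.2496/1171.7264) = 1.0038.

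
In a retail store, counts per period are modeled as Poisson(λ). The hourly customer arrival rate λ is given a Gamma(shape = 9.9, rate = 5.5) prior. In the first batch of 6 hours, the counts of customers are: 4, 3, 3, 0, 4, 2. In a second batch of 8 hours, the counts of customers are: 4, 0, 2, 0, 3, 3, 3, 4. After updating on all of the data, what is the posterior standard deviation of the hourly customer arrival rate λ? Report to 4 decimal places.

With a Gamma(shape α, rate β) prior, the Poisson likelihood is conjugate: the posterior is Gamma(α + ΣXᵢ, β + n).
Batch 1: sum of counts S = 16 over n = 6 hours.
After batch 1: Gamma(α+S, β+n) = Gamma(9.9+16, 5.5+6) = Gamma(25.9, 11.5).
Batch 2: sum of counts S = 19 over n = 8 hours.
After batch 2: Gamma(α+S, β+n) = Gamma(25.9+19, 11.5+8) = Gamma(44.9, 19.5).
SD = √α/β = √44.9/19.5 = 0.3436.

0.3436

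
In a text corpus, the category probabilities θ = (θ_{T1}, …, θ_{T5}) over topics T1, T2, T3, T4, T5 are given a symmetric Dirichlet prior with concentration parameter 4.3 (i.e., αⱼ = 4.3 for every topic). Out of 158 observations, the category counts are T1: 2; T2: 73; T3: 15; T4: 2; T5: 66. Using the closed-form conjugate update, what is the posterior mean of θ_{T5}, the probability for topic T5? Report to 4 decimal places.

The Dirichlet prior is conjugate to the Multinomial likelihood: each posterior αⱼ = prior αⱼ + observed count nⱼ.
Posterior concentration: (6.3, 77.3, 19.3, 6.3, 70.3), total = 179.5.
E[θ_{T5}|data] = α_{T5}/Σα = 70.3/179.5 = 0.3916.

0.3916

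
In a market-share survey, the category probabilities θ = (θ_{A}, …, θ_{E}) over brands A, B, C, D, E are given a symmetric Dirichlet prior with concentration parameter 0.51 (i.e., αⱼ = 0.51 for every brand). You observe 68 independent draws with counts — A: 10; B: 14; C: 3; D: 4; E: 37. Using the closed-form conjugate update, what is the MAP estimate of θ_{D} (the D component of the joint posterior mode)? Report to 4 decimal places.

0.0535

The Dirichlet prior is conjugate to the Multinomial likelihood: each posterior αⱼ = prior αⱼ + observed count nⱼ.
Posterior concentration: (10.51, 14.51, 3.51, 4.51, 37.51), total = 70.55.
Joint mode component: (α_{D}−1)/(Σα−K) = 3.51/65.55 = 0.0535.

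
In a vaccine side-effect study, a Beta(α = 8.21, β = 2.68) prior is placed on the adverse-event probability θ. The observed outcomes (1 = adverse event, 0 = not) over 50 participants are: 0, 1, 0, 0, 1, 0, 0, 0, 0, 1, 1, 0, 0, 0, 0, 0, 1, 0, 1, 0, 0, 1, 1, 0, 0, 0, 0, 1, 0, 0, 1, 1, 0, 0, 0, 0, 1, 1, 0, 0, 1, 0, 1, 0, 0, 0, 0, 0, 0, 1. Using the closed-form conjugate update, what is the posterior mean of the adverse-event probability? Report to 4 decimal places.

0.3976

The Beta prior is conjugate to a Binomial/Bernoulli likelihood; the update adds successes to α and failures to β.
Posterior: Beta(α+k, β+n−k) = Beta(8.21+16, 2.68+34) = Beta(24.21, 36.68).
Posterior mean = α/(α+β) = 24.21/60.89 = 0.3976.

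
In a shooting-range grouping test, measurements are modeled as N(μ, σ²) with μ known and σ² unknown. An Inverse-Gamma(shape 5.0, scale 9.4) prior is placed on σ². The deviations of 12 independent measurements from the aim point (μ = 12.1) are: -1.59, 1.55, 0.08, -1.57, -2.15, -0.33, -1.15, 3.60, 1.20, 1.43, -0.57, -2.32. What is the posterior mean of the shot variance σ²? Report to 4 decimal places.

With known mean μ and an Inverse-Gamma(α, β) prior on σ², the Normal likelihood is conjugate: posterior is Inv-Gamma(α + n/2, β + Σ(xᵢ−μ)²/2).
Σ(xᵢ−μ)² = (-1.59)² + (1.55)² + (0.08)² + (-1.57)² + (-2.15)² + (-0.33)² + (-1.15)² + (3.60)² + (1.20)² + (1.43)² + (-0.57)² + (-2.32)² = 35.6080.
Posterior: Inv-Gamma(5.0 + 12/2, 9.4 + 35.6080/2) = Inv-Gamma(11.00, 27.20400).
E[σ²|data] = β/(α−1) = 27.20400/10.00 = 2.7204.

2.7204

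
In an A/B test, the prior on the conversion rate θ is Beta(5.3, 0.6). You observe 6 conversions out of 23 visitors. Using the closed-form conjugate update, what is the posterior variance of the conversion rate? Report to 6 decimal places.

The Beta prior is conjugate to a Binomial/Bernoulli likelihood; the update adds successes to α and failures to β.
Posterior: Beta(α+k, β+n−k) = Beta(5.3+6, 0.6+17) = Beta(11.3, 17.6).
Var = αβ/((α+β)²(α+β+1)) = 11.3·17.6/(28.9²·29.9) = 0.007964.

0.007964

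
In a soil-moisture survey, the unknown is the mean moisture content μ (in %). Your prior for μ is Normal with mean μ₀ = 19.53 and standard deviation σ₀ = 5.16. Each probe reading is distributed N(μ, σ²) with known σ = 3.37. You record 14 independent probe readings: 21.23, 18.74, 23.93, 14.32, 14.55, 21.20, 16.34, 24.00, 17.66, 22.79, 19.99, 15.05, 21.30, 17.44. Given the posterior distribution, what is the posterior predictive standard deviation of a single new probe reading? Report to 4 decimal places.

For Normal data with known variance σ², a Normal(μ₀, σ₀²) prior on μ is conjugate. Posterior precision = 1/σ₀² + n/σ²; posterior mean is the precision-weighted average of μ₀ and x̄.
σ₀² = 5.16² = 26.6256, σ² = 3.37² = 11.3569; σ² + n·σ₀² = 11.3569 + 14·26.6256 = 384.1153.
Posterior precision = 1/σ₀² + n/σ² = 1/26.6256 + 14/11.3569 = (σ² + n·σ₀²)/(σ₀²σ²) = 384.1153/(26.6256·11.3569); posterior variance σₙ² = σ₀²σ²/(σ² + n·σ₀²) = 26.6256·11.3569/384.1153 = 0.787223.
Predictive variance for one new observation = σₙ² + σ² = 26.6256·11.3569/384.1153 + 11.3569 = σ²·(σ₀² + 384.1153)/384.1153 = 11.3569·410.7409/384.1153 = 12.144123; SD = √(11.3569·410.7409/384.1153) = 3.4848.

3.4848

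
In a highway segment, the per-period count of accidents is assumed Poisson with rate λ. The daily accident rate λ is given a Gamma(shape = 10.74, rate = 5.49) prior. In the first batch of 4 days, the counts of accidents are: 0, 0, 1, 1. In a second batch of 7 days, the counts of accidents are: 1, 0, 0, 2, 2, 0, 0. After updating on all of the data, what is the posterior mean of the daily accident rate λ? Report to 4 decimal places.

1.0758

With a Gamma(shape α, rate β) prior, the Poisson likelihood is conjugate: the posterior is Gamma(α + ΣXᵢ, β + n).
Batch 1: sum of counts S = 2 over n = 4 days.
After batch 1: Gamma(α+S, β+n) = Gamma(10.74+2, 5.49+4) = Gamma(12.74, 9.49).
Batch 2: sum of counts S = 5 over n = 7 days.
After batch 2: Gamma(α+S, β+n) = Gamma(12.74+5, 9.49+7) = Gamma(17.74, 16.49).
Posterior mean = α/β = 17.74/16.49 = 1.0758.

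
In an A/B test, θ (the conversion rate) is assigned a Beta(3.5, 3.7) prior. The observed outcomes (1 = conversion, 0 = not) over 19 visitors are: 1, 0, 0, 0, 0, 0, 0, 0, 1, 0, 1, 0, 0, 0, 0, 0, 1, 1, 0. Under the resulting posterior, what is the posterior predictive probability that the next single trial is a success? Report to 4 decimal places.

0.3244

The Beta prior is conjugate to a Binomial/Bernoulli likelihood; the update adds successes to α and failures to β.
Posterior: Beta(α+k, β+n−k) = Beta(3.5+5, 3.7+14) = Beta(8.5, 17.7).
For a single future Bernoulli trial, P(success | data) = α/(α+β) = 0.3244.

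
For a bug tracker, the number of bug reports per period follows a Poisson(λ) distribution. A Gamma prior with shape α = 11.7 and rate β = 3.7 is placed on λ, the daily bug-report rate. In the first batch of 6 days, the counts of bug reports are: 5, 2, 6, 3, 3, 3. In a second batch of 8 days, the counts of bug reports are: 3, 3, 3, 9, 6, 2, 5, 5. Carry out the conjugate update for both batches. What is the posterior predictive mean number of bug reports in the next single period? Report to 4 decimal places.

With a Gamma(shape α, rate β) prior, the Poisson likelihood is conjugate: the posterior is Gamma(α + ΣXᵢ, β + n).
Batch 1: sum of counts S = 22 over n = 6 days.
After batch 1: Gamma(α+S, β+n) = Gamma(11.7+22, 3.7+6) = Gamma(33.7, 9.7).
Batch 2: sum of counts S = 36 over n = 8 days.
After batch 2: Gamma(α+S, β+n) = Gamma(33.7+36, 9.7+8) = Gamma(69.7, 17.7).
The predictive distribution for one future period is NegBinom with mean α/β = 3.9379.

3.9379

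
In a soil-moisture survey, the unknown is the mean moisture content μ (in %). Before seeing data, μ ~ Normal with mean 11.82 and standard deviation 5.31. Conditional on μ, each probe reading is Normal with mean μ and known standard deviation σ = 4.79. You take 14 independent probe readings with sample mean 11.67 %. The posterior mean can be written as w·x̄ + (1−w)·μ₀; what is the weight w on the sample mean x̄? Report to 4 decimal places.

For Normal data with known variance σ², a Normal(μ₀, σ₀²) prior on μ is conjugate. Posterior precision = 1/σ₀² + n/σ²; posterior mean is the precision-weighted average of μ₀ and x̄.
σ₀² = 5.31² = 28.1961, σ² = 4.79² = 22.9441. Prior precision 1/σ₀² = 1/28.1961; data precision n/σ² = 14/22.9441.
w = (n/σ²)/(1/σ₀² + n/σ²) = n·σ₀²/(σ² + n·σ₀²) = 14·28.1961/(22.9441 + 14·28.1961) = 394.7454/417.6895 = 0.9451.

0.9451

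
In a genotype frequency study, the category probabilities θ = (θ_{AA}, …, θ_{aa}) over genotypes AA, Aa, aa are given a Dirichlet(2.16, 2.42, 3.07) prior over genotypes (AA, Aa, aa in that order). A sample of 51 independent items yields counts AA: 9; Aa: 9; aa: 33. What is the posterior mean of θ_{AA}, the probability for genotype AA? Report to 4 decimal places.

The Dirichlet prior is conjugate to the Multinomial likelihood: each posterior αⱼ = prior αⱼ + observed count nⱼ.
Posterior concentration: (11.16, 11.42, 36.07), total = 58.65.
E[θ_{AA}|data] = α_{AA}/Σα = 11.16/58.65 = 0.1903.

0.1903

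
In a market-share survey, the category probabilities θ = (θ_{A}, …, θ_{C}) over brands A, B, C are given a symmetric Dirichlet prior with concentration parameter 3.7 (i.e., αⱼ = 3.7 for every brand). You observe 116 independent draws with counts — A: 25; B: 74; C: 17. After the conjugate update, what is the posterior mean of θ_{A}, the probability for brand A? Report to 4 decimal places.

0.2258

The Dirichlet prior is conjugate to the Multinomial likelihood: each posterior αⱼ = prior αⱼ + observed count nⱼ.
Posterior concentration: (28.7, 77.7, 20.7), total = 127.1.
E[θ_{A}|data] = α_{A}/Σα = 28.7/127.1 = 0.2258.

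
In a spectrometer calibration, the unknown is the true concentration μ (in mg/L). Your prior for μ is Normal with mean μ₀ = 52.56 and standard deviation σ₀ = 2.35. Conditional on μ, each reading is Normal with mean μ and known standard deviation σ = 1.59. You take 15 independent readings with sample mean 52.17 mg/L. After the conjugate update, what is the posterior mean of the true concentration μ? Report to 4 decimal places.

For Normal data with known variance σ², a Normal(μ₀, σ₀²) prior on μ is conjugate. Posterior precision = 1/σ₀² + n/σ²; posterior mean is the precision-weighted average of μ₀ and x̄.
n·x̄ = 15·52.17 = 782.55.
σ₀² = 2.35² = 5.5225, σ² = 1.59² = 2.5281; σ² + n·σ₀² = 2.5281 + 15·5.5225 = 85.3656.
Posterior mean = (μ₀/σ₀² + n·x̄/σ²)/(1/σ₀² + n/σ²) = (σ²·μ₀ + σ₀²·n·x̄)/(σ² + n·σ₀²) = (2.5281·52.56 + 5.5225·782.55)/85.3656 = 4454.509311/85.3656 = 52.1815.

52.1815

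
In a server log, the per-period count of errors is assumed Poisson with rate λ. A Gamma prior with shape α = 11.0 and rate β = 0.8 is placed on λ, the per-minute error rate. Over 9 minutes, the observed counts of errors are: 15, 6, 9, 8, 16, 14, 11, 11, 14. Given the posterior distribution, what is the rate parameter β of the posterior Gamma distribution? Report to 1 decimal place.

With a Gamma(shape α, rate β) prior, the Poisson likelihood is conjugate: the posterior is Gamma(α + ΣXᵢ, β + n).
Sum of counts S = 104 over n = 9 minutes.
Posterior: Gamma(α+S, β+n) = Gamma(11.0+104, 0.8+9) = Gamma(115.0, 9.8).
Posterior β = 9.8.

9.8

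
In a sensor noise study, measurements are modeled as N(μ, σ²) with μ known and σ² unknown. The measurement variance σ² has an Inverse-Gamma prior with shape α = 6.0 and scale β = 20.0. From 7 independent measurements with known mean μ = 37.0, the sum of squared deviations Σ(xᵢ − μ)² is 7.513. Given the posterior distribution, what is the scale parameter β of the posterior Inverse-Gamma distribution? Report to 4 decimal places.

23.7565

With known mean μ and an Inverse-Gamma(α, β) prior on σ², the Normal likelihood is conjugate: posterior is Inv-Gamma(α + n/2, β + Σ(xᵢ−μ)²/2).
Posterior: Inv-Gamma(6.0 + 7/2, 20.0 + 7.513/2) = Inv-Gamma(9.50, 23.7565).
Posterior β = 23.7565.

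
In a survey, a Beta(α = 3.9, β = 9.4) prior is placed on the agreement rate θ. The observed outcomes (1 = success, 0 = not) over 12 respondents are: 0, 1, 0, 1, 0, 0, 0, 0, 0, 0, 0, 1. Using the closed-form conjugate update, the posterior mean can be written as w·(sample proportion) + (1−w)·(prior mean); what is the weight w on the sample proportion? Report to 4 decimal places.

0.4743

The Beta prior is conjugate to a Binomial/Bernoulli likelihood; the update adds successes to α and failures to β.
Posterior mean = (α₀+k)/(α₀+β₀+n) = [n/(α₀+β₀+n)]·(k/n) + [(α₀+β₀)/(α₀+β₀+n)]·α₀/(α₀+β₀), so only n and the prior enter the weight.
The weight on the data is w = n/(α₀+β₀+n) = 12/(3.9+9.4+12) = 12/25.3 = 0.4743.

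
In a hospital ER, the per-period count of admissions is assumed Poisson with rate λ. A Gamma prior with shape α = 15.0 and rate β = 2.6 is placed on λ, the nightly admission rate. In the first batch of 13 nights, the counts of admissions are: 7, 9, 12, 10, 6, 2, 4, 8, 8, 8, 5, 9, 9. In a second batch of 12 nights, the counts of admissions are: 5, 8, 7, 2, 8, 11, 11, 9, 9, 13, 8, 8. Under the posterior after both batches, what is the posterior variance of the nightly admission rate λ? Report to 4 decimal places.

With a Gamma(shape α, rate β) prior, the Poisson likelihood is conjugate: the posterior is Gamma(α + ΣXᵢ, β + n).
Batch 1: sum of counts S = 97 over n = 13 nights.
After batch 1: Gamma(α+S, β+n) = Gamma(15.0+97, 2.6+13) = Gamma(112.0, 15.6).
Batch 2: sum of counts S = 99 over n = 12 nights.
After batch 2: Gamma(α+S, β+n) = Gamma(112.0+99, 15.6+12) = Gamma(211.0, 27.6).
Var = α/β² = 211.0/27.6² = 0.2770.

0.2770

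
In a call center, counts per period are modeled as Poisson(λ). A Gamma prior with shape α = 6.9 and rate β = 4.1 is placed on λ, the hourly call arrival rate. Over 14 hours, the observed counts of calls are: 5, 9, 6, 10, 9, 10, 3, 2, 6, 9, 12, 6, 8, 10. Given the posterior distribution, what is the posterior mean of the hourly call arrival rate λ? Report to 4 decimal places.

With a Gamma(shape α, rate β) prior, the Poisson likelihood is conjugate: the posterior is Gamma(α + ΣXᵢ, β + n).
Sum of counts S = 105 over n = 14 hours.
Posterior: Gamma(α+S, β+n) = Gamma(6.9+105, 4.1+14) = Gamma(111.9, 18.1).
Posterior mean = α/β = 111.9/18.1 = 6.1823.

6.1823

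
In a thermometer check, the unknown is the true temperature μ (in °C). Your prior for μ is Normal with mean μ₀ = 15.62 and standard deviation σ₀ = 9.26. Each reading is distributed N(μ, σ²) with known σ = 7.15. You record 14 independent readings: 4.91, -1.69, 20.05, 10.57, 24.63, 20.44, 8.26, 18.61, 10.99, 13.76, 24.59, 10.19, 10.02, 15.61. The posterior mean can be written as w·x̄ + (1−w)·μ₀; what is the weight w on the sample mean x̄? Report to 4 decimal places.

0.9592

For Normal data with known variance σ², a Normal(μ₀, σ₀²) prior on μ is conjugate. Posterior precision = 1/σ₀² + n/σ²; posterior mean is the precision-weighted average of μ₀ and x̄.
σ₀² = 9.26² = 85.7476, σ² = 7.15² = 51.1225. Prior precision 1/σ₀² = 1/85.7476; data precision n/σ² = 14/51.1225.
w = (n/σ²)/(1/σ₀² + n/σ²) = n·σ₀²/(σ² + n·σ₀²) = 14·85.7476/(51.1225 + 14·85.7476) = 1200.4664/1251.5889 = 0.9592.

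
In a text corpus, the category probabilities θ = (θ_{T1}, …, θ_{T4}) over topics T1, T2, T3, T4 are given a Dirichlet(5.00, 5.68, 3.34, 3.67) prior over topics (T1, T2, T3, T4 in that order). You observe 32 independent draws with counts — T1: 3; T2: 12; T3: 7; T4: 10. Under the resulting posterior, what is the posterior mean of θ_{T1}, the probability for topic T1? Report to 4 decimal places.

0.1610

The Dirichlet prior is conjugate to the Multinomial likelihood: each posterior αⱼ = prior αⱼ + observed count nⱼ.
Posterior concentration: (8.00, 17.68, 10.34, 13.67), total = 49.69.
E[θ_{T1}|data] = α_{T1}/Σα = 8.00/49.69 = 0.1610.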